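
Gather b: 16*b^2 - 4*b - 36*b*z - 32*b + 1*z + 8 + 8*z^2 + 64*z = 16*b^2 + b*(-36*z - 36) + 8*z^2 + 65*z + 8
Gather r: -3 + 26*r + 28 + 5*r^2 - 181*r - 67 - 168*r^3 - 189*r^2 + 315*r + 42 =-168*r^3 - 184*r^2 + 160*r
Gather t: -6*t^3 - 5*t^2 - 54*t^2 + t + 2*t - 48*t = -6*t^3 - 59*t^2 - 45*t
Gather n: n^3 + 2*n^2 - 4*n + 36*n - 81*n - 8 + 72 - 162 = n^3 + 2*n^2 - 49*n - 98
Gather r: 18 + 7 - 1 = 24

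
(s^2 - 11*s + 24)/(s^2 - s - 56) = (s - 3)/(s + 7)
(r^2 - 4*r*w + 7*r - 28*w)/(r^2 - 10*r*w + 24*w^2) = (r + 7)/(r - 6*w)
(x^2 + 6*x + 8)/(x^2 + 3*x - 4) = (x + 2)/(x - 1)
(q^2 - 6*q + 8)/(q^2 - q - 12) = (q - 2)/(q + 3)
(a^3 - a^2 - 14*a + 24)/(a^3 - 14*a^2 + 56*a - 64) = (a^2 + a - 12)/(a^2 - 12*a + 32)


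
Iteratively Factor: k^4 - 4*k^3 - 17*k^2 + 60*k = (k - 5)*(k^3 + k^2 - 12*k) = (k - 5)*(k + 4)*(k^2 - 3*k) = (k - 5)*(k - 3)*(k + 4)*(k)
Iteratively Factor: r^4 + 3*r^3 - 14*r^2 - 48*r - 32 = (r - 4)*(r^3 + 7*r^2 + 14*r + 8) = (r - 4)*(r + 1)*(r^2 + 6*r + 8) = (r - 4)*(r + 1)*(r + 2)*(r + 4)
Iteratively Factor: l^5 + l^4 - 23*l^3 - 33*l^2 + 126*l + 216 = (l + 2)*(l^4 - l^3 - 21*l^2 + 9*l + 108) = (l - 4)*(l + 2)*(l^3 + 3*l^2 - 9*l - 27) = (l - 4)*(l - 3)*(l + 2)*(l^2 + 6*l + 9) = (l - 4)*(l - 3)*(l + 2)*(l + 3)*(l + 3)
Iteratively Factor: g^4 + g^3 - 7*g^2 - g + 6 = (g + 3)*(g^3 - 2*g^2 - g + 2) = (g + 1)*(g + 3)*(g^2 - 3*g + 2) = (g - 1)*(g + 1)*(g + 3)*(g - 2)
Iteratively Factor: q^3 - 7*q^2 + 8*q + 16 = (q - 4)*(q^2 - 3*q - 4) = (q - 4)*(q + 1)*(q - 4)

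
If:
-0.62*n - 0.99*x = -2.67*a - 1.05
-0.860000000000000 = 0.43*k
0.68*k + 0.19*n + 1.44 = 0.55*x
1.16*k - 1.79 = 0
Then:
No Solution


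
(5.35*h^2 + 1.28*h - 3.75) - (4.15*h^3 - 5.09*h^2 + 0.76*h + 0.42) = -4.15*h^3 + 10.44*h^2 + 0.52*h - 4.17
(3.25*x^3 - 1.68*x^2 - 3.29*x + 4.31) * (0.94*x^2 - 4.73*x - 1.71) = 3.055*x^5 - 16.9517*x^4 - 0.7037*x^3 + 22.4859*x^2 - 14.7604*x - 7.3701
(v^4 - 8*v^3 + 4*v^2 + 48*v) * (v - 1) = v^5 - 9*v^4 + 12*v^3 + 44*v^2 - 48*v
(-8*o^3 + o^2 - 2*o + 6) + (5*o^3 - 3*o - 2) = -3*o^3 + o^2 - 5*o + 4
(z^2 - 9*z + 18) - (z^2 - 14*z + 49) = 5*z - 31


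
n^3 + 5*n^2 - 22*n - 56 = (n - 4)*(n + 2)*(n + 7)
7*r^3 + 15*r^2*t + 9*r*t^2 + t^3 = (r + t)^2*(7*r + t)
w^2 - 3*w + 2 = (w - 2)*(w - 1)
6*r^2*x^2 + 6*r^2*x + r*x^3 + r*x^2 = x*(6*r + x)*(r*x + r)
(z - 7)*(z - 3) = z^2 - 10*z + 21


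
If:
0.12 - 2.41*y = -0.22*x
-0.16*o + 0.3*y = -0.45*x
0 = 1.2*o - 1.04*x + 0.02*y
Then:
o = -0.04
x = -0.04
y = 0.05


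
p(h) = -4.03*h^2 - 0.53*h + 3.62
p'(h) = -8.06*h - 0.53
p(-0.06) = 3.64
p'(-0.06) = -0.05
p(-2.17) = -14.21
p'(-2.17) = 16.96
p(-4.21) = -65.58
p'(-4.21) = 33.40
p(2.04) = -14.23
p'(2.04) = -16.97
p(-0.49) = 2.91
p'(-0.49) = 3.42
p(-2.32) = -16.84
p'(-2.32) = 18.17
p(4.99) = -99.37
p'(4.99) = -40.75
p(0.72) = 1.15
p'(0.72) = -6.33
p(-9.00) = -318.04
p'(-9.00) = 72.01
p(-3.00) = -31.06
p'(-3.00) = 23.65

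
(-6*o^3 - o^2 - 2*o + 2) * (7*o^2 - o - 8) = -42*o^5 - o^4 + 35*o^3 + 24*o^2 + 14*o - 16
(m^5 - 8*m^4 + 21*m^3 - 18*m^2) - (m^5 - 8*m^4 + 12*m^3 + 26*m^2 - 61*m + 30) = 9*m^3 - 44*m^2 + 61*m - 30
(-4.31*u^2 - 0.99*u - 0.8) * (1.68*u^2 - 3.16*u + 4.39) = -7.2408*u^4 + 11.9564*u^3 - 17.1365*u^2 - 1.8181*u - 3.512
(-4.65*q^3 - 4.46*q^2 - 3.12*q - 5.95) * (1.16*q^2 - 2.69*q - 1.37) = -5.394*q^5 + 7.3349*q^4 + 14.7487*q^3 + 7.601*q^2 + 20.2799*q + 8.1515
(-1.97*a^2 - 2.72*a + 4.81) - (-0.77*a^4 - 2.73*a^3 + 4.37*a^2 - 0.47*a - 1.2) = 0.77*a^4 + 2.73*a^3 - 6.34*a^2 - 2.25*a + 6.01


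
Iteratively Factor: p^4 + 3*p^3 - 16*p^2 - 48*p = (p + 4)*(p^3 - p^2 - 12*p) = p*(p + 4)*(p^2 - p - 12) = p*(p - 4)*(p + 4)*(p + 3)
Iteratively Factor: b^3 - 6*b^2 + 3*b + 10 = (b + 1)*(b^2 - 7*b + 10) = (b - 5)*(b + 1)*(b - 2)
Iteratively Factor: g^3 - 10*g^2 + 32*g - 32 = (g - 4)*(g^2 - 6*g + 8) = (g - 4)*(g - 2)*(g - 4)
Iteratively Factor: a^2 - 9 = (a - 3)*(a + 3)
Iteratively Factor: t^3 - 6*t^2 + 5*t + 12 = (t - 4)*(t^2 - 2*t - 3) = (t - 4)*(t - 3)*(t + 1)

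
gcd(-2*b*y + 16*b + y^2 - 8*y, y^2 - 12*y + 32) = y - 8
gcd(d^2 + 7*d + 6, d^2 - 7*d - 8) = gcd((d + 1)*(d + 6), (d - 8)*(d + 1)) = d + 1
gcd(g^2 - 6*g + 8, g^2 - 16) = g - 4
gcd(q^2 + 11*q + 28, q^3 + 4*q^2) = q + 4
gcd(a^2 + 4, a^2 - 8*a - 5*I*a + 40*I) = 1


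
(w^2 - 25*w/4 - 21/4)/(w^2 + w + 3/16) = 4*(w - 7)/(4*w + 1)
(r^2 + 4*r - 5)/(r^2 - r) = (r + 5)/r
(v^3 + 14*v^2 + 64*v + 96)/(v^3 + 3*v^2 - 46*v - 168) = (v + 4)/(v - 7)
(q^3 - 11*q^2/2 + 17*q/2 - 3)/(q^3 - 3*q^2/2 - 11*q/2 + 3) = (q - 2)/(q + 2)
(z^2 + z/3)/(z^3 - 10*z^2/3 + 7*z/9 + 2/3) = 3*z/(3*z^2 - 11*z + 6)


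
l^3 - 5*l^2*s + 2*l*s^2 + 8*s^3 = (l - 4*s)*(l - 2*s)*(l + s)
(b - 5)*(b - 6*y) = b^2 - 6*b*y - 5*b + 30*y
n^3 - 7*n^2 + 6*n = n*(n - 6)*(n - 1)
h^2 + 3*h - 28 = (h - 4)*(h + 7)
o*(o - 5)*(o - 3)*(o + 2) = o^4 - 6*o^3 - o^2 + 30*o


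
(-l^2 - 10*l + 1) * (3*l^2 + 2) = -3*l^4 - 30*l^3 + l^2 - 20*l + 2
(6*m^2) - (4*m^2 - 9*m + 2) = 2*m^2 + 9*m - 2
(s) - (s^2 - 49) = -s^2 + s + 49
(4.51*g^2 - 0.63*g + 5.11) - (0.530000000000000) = 4.51*g^2 - 0.63*g + 4.58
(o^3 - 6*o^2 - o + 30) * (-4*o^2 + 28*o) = -4*o^5 + 52*o^4 - 164*o^3 - 148*o^2 + 840*o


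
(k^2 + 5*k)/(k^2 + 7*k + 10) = k/(k + 2)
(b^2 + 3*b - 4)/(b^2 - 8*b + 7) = (b + 4)/(b - 7)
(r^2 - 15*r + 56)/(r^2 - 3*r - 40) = (r - 7)/(r + 5)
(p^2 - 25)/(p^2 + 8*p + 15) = (p - 5)/(p + 3)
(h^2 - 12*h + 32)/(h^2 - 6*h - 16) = (h - 4)/(h + 2)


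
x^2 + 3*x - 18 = (x - 3)*(x + 6)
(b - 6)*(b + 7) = b^2 + b - 42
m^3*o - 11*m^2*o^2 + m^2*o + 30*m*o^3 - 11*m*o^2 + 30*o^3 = (m - 6*o)*(m - 5*o)*(m*o + o)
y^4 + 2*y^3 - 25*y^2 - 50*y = y*(y - 5)*(y + 2)*(y + 5)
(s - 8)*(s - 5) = s^2 - 13*s + 40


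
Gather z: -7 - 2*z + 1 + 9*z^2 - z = 9*z^2 - 3*z - 6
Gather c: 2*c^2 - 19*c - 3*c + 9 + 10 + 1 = 2*c^2 - 22*c + 20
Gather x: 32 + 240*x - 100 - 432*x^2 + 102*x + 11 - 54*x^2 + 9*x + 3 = -486*x^2 + 351*x - 54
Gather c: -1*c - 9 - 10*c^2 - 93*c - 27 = -10*c^2 - 94*c - 36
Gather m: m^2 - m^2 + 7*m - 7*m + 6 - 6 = 0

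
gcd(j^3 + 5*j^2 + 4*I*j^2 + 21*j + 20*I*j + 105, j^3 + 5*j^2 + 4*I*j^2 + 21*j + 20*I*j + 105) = j^3 + j^2*(5 + 4*I) + j*(21 + 20*I) + 105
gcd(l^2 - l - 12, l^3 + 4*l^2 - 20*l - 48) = l - 4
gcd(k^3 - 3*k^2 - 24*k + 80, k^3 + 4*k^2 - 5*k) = k + 5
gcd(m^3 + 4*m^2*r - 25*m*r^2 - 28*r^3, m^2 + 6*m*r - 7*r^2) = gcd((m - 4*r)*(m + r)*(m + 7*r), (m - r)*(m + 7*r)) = m + 7*r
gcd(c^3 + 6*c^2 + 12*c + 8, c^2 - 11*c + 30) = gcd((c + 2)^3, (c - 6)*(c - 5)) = 1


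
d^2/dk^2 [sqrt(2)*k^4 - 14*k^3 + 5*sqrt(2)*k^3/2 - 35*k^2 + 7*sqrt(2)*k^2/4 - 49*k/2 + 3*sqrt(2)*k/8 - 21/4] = 12*sqrt(2)*k^2 - 84*k + 15*sqrt(2)*k - 70 + 7*sqrt(2)/2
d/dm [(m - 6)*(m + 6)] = 2*m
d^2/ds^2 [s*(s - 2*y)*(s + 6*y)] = 6*s + 8*y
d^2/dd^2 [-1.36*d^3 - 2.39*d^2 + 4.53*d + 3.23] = -8.16*d - 4.78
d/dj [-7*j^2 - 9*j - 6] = -14*j - 9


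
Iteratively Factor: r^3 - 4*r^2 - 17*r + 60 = (r + 4)*(r^2 - 8*r + 15) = (r - 3)*(r + 4)*(r - 5)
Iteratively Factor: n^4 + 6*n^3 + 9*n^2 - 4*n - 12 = (n + 2)*(n^3 + 4*n^2 + n - 6) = (n + 2)^2*(n^2 + 2*n - 3) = (n + 2)^2*(n + 3)*(n - 1)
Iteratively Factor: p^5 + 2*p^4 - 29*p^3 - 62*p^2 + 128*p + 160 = (p + 4)*(p^4 - 2*p^3 - 21*p^2 + 22*p + 40) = (p - 2)*(p + 4)*(p^3 - 21*p - 20) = (p - 2)*(p + 4)^2*(p^2 - 4*p - 5) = (p - 5)*(p - 2)*(p + 4)^2*(p + 1)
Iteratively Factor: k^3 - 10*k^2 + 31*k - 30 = (k - 3)*(k^2 - 7*k + 10) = (k - 5)*(k - 3)*(k - 2)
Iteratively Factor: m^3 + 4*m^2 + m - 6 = (m - 1)*(m^2 + 5*m + 6) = (m - 1)*(m + 2)*(m + 3)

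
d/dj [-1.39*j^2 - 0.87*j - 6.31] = -2.78*j - 0.87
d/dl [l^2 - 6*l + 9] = 2*l - 6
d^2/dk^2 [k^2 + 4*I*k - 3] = 2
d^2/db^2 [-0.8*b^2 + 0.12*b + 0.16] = -1.60000000000000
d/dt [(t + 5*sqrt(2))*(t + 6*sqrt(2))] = 2*t + 11*sqrt(2)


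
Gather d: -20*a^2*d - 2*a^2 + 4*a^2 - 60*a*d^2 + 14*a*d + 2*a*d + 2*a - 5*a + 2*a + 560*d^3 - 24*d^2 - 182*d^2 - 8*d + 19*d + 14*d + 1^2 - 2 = 2*a^2 - a + 560*d^3 + d^2*(-60*a - 206) + d*(-20*a^2 + 16*a + 25) - 1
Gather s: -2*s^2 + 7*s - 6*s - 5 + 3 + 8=-2*s^2 + s + 6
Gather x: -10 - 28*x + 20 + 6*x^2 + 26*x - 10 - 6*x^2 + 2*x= 0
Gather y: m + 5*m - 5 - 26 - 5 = 6*m - 36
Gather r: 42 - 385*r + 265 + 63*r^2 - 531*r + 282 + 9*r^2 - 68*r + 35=72*r^2 - 984*r + 624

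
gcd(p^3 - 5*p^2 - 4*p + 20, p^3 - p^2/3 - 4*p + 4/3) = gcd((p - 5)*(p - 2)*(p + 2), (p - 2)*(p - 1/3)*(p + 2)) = p^2 - 4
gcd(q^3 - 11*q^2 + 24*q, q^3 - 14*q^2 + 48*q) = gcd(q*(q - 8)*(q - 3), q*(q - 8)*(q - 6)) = q^2 - 8*q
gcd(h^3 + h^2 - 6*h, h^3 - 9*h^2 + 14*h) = h^2 - 2*h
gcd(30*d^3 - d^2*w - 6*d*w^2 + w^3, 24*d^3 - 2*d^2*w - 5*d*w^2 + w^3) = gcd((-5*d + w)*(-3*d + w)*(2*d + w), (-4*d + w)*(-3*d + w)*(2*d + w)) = -6*d^2 - d*w + w^2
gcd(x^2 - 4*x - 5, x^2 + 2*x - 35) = x - 5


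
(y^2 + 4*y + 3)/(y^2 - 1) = (y + 3)/(y - 1)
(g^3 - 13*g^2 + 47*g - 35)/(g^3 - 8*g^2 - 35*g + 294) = (g^2 - 6*g + 5)/(g^2 - g - 42)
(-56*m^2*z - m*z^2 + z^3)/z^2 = -56*m^2/z - m + z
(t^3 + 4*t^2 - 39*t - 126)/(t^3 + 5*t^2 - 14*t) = (t^2 - 3*t - 18)/(t*(t - 2))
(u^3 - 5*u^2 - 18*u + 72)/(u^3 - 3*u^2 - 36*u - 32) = (u^2 - 9*u + 18)/(u^2 - 7*u - 8)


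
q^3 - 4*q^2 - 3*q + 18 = (q - 3)^2*(q + 2)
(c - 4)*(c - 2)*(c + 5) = c^3 - c^2 - 22*c + 40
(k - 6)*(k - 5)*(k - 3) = k^3 - 14*k^2 + 63*k - 90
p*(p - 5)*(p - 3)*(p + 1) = p^4 - 7*p^3 + 7*p^2 + 15*p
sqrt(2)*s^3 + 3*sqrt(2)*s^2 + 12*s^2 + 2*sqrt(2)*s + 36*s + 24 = (s + 2)*(s + 6*sqrt(2))*(sqrt(2)*s + sqrt(2))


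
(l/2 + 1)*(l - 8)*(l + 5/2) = l^3/2 - 7*l^2/4 - 31*l/2 - 20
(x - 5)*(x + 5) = x^2 - 25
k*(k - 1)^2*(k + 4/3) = k^4 - 2*k^3/3 - 5*k^2/3 + 4*k/3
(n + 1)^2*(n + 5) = n^3 + 7*n^2 + 11*n + 5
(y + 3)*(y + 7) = y^2 + 10*y + 21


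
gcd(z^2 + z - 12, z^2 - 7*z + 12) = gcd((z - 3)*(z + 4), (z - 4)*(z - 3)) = z - 3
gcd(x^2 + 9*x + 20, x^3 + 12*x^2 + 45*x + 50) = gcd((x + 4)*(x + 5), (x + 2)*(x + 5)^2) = x + 5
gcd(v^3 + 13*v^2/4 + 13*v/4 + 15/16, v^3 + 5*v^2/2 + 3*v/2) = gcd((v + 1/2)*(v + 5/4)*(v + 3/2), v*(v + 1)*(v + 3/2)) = v + 3/2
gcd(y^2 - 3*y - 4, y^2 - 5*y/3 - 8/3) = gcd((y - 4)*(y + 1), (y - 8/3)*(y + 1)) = y + 1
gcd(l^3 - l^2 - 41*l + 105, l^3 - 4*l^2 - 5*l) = l - 5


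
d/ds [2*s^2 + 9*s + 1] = 4*s + 9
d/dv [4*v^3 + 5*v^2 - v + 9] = 12*v^2 + 10*v - 1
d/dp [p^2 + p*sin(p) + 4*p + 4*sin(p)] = p*cos(p) + 2*p + sin(p) + 4*cos(p) + 4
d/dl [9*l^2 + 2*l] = 18*l + 2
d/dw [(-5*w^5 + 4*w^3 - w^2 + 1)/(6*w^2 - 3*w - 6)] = (-30*w^6 + 20*w^5 + 58*w^4 - 8*w^3 - 23*w^2 + 1)/(3*(4*w^4 - 4*w^3 - 7*w^2 + 4*w + 4))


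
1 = 1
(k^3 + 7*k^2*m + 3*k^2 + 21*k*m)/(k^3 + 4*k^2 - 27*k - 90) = k*(k + 7*m)/(k^2 + k - 30)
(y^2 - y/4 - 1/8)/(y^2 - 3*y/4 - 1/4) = (y - 1/2)/(y - 1)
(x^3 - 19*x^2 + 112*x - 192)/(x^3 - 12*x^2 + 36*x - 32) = (x^2 - 11*x + 24)/(x^2 - 4*x + 4)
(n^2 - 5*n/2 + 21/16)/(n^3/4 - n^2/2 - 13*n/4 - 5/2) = (-16*n^2 + 40*n - 21)/(4*(-n^3 + 2*n^2 + 13*n + 10))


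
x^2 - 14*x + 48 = (x - 8)*(x - 6)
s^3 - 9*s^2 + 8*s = s*(s - 8)*(s - 1)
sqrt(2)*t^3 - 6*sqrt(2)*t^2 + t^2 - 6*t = t*(t - 6)*(sqrt(2)*t + 1)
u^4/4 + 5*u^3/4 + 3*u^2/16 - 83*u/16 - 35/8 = (u/4 + 1/4)*(u - 2)*(u + 5/2)*(u + 7/2)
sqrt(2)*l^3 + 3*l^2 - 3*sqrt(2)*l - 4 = (l - sqrt(2))*(l + 2*sqrt(2))*(sqrt(2)*l + 1)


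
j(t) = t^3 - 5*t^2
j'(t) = 3*t^2 - 10*t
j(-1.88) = -24.32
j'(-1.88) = 29.40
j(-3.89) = -134.52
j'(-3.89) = 84.30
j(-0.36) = -0.69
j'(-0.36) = 3.99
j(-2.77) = -59.62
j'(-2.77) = 50.72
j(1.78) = -10.20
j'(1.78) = -8.29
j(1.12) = -4.87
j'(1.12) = -7.44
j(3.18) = -18.40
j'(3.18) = -1.46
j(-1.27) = -10.11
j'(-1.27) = 17.54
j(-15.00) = -4500.00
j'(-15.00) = 825.00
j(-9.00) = -1134.00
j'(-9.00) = 333.00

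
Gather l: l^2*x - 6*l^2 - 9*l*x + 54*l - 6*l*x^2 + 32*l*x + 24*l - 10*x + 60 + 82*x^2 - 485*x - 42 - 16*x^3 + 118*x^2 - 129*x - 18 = l^2*(x - 6) + l*(-6*x^2 + 23*x + 78) - 16*x^3 + 200*x^2 - 624*x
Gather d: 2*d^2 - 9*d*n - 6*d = 2*d^2 + d*(-9*n - 6)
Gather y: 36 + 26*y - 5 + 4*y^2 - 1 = 4*y^2 + 26*y + 30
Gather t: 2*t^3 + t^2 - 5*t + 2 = 2*t^3 + t^2 - 5*t + 2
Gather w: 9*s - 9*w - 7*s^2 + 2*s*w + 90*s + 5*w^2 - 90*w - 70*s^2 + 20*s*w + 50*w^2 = -77*s^2 + 99*s + 55*w^2 + w*(22*s - 99)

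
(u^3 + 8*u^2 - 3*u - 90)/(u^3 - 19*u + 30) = (u + 6)/(u - 2)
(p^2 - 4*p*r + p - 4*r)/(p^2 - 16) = (p^2 - 4*p*r + p - 4*r)/(p^2 - 16)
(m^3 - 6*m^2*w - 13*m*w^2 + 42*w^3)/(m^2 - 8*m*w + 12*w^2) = (-m^2 + 4*m*w + 21*w^2)/(-m + 6*w)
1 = 1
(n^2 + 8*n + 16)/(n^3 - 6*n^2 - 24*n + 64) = (n + 4)/(n^2 - 10*n + 16)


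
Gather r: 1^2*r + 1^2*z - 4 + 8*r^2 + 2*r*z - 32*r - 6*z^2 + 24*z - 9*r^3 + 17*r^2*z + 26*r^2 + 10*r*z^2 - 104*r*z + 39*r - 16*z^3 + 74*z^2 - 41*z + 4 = -9*r^3 + r^2*(17*z + 34) + r*(10*z^2 - 102*z + 8) - 16*z^3 + 68*z^2 - 16*z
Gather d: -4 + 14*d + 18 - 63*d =14 - 49*d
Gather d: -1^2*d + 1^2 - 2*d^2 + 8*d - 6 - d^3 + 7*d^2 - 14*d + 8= -d^3 + 5*d^2 - 7*d + 3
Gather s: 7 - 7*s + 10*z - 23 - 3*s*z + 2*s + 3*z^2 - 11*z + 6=s*(-3*z - 5) + 3*z^2 - z - 10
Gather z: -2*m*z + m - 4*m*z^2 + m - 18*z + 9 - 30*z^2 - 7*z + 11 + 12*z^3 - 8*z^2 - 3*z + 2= 2*m + 12*z^3 + z^2*(-4*m - 38) + z*(-2*m - 28) + 22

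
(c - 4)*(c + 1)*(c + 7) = c^3 + 4*c^2 - 25*c - 28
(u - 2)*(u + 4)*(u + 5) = u^3 + 7*u^2 + 2*u - 40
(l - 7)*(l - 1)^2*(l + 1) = l^4 - 8*l^3 + 6*l^2 + 8*l - 7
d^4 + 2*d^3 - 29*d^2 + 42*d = d*(d - 3)*(d - 2)*(d + 7)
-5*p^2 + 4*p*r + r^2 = (-p + r)*(5*p + r)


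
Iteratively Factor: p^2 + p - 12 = (p + 4)*(p - 3)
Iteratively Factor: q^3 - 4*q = (q - 2)*(q^2 + 2*q) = (q - 2)*(q + 2)*(q)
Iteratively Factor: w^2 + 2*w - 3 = (w + 3)*(w - 1)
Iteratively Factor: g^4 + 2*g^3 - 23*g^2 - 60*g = (g + 4)*(g^3 - 2*g^2 - 15*g) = (g - 5)*(g + 4)*(g^2 + 3*g) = (g - 5)*(g + 3)*(g + 4)*(g)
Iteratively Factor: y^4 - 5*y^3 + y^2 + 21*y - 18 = (y - 3)*(y^3 - 2*y^2 - 5*y + 6) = (y - 3)*(y + 2)*(y^2 - 4*y + 3) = (y - 3)*(y - 1)*(y + 2)*(y - 3)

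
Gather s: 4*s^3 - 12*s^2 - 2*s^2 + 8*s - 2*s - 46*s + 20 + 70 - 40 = 4*s^3 - 14*s^2 - 40*s + 50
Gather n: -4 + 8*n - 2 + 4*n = 12*n - 6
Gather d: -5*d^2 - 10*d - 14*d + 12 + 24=-5*d^2 - 24*d + 36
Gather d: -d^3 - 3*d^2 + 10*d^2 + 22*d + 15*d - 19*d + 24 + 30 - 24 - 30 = -d^3 + 7*d^2 + 18*d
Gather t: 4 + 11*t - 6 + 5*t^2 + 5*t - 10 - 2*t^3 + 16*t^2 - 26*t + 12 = -2*t^3 + 21*t^2 - 10*t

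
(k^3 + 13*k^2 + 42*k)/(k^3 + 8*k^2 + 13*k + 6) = k*(k + 7)/(k^2 + 2*k + 1)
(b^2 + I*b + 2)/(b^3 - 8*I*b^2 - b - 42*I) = (b - I)/(b^2 - 10*I*b - 21)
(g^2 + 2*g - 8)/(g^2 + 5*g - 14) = (g + 4)/(g + 7)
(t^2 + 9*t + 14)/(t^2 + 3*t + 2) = (t + 7)/(t + 1)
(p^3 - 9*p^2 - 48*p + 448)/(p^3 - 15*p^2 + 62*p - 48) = (p^2 - p - 56)/(p^2 - 7*p + 6)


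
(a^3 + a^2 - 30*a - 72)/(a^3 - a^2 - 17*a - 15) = (a^2 - 2*a - 24)/(a^2 - 4*a - 5)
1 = 1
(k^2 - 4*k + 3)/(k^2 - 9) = (k - 1)/(k + 3)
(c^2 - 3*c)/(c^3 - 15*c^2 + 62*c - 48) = c*(c - 3)/(c^3 - 15*c^2 + 62*c - 48)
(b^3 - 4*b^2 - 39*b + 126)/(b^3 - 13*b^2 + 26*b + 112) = (b^2 + 3*b - 18)/(b^2 - 6*b - 16)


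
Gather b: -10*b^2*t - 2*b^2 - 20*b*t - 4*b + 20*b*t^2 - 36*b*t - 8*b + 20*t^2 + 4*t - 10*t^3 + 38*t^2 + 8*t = b^2*(-10*t - 2) + b*(20*t^2 - 56*t - 12) - 10*t^3 + 58*t^2 + 12*t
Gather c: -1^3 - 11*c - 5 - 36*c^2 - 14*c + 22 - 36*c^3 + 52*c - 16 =-36*c^3 - 36*c^2 + 27*c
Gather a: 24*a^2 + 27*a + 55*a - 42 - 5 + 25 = 24*a^2 + 82*a - 22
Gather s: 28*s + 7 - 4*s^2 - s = -4*s^2 + 27*s + 7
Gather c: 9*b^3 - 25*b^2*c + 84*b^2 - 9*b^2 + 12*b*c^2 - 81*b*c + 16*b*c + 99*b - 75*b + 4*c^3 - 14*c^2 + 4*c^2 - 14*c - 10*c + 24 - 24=9*b^3 + 75*b^2 + 24*b + 4*c^3 + c^2*(12*b - 10) + c*(-25*b^2 - 65*b - 24)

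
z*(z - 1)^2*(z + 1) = z^4 - z^3 - z^2 + z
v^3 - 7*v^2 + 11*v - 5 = (v - 5)*(v - 1)^2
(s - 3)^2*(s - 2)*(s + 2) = s^4 - 6*s^3 + 5*s^2 + 24*s - 36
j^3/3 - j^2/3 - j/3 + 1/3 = (j/3 + 1/3)*(j - 1)^2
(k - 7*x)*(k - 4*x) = k^2 - 11*k*x + 28*x^2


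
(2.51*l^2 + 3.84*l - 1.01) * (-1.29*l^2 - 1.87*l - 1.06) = -3.2379*l^4 - 9.6473*l^3 - 8.5385*l^2 - 2.1817*l + 1.0706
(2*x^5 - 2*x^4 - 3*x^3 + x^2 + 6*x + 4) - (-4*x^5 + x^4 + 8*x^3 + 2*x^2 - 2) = 6*x^5 - 3*x^4 - 11*x^3 - x^2 + 6*x + 6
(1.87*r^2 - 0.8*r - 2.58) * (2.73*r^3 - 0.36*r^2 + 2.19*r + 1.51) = 5.1051*r^5 - 2.8572*r^4 - 2.6601*r^3 + 2.0005*r^2 - 6.8582*r - 3.8958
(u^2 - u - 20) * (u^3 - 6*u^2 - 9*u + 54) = u^5 - 7*u^4 - 23*u^3 + 183*u^2 + 126*u - 1080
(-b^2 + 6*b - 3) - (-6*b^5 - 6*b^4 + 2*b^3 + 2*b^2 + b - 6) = 6*b^5 + 6*b^4 - 2*b^3 - 3*b^2 + 5*b + 3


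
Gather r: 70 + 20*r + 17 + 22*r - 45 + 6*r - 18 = 48*r + 24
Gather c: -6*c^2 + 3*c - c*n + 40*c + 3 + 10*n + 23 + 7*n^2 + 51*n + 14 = -6*c^2 + c*(43 - n) + 7*n^2 + 61*n + 40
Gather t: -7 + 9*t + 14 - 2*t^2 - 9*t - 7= -2*t^2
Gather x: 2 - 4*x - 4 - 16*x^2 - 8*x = -16*x^2 - 12*x - 2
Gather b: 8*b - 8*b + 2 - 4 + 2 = 0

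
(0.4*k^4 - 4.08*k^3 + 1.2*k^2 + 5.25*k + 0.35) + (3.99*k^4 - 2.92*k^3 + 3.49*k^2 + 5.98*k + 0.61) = 4.39*k^4 - 7.0*k^3 + 4.69*k^2 + 11.23*k + 0.96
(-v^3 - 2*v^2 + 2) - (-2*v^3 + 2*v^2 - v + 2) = v^3 - 4*v^2 + v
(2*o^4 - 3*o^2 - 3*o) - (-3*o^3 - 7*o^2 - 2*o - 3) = 2*o^4 + 3*o^3 + 4*o^2 - o + 3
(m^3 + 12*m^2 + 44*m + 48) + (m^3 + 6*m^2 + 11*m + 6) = 2*m^3 + 18*m^2 + 55*m + 54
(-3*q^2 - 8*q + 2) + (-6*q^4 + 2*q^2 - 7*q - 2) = -6*q^4 - q^2 - 15*q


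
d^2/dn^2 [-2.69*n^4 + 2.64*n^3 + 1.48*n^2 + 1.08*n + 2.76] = -32.28*n^2 + 15.84*n + 2.96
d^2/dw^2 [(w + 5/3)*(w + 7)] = 2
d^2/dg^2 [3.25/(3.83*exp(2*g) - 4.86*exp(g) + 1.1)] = ((15.795 - 49.79*exp(g))*(3.83*exp(2*g) - 4.86*exp(g) + 1.1) + 3.25*(7.66*exp(g) - 4.86)*(15.32*exp(g) - 9.72)*exp(g))*exp(g)/(3.83*exp(2*g) - 4.86*exp(g) + 1.1)^3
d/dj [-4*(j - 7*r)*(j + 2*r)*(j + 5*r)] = -12*j^2 + 156*r^2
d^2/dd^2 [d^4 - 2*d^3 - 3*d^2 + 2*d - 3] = 12*d^2 - 12*d - 6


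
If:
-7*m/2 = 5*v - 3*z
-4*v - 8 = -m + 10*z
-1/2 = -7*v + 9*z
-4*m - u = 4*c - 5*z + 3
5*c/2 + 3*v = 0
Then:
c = 1416/1975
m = 161/395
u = -39893/3950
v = -236/395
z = -411/790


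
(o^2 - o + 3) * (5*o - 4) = 5*o^3 - 9*o^2 + 19*o - 12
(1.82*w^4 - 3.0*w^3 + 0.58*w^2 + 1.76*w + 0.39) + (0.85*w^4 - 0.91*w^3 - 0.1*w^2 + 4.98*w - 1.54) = 2.67*w^4 - 3.91*w^3 + 0.48*w^2 + 6.74*w - 1.15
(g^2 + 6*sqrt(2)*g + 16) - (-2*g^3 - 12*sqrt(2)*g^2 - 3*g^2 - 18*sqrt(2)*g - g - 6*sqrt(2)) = 2*g^3 + 4*g^2 + 12*sqrt(2)*g^2 + g + 24*sqrt(2)*g + 6*sqrt(2) + 16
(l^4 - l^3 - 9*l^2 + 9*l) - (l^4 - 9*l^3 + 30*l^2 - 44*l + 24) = 8*l^3 - 39*l^2 + 53*l - 24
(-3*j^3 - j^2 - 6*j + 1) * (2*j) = -6*j^4 - 2*j^3 - 12*j^2 + 2*j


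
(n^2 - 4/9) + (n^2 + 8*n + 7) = 2*n^2 + 8*n + 59/9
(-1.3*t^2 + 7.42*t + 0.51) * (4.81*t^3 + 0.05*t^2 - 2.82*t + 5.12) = -6.253*t^5 + 35.6252*t^4 + 6.4901*t^3 - 27.5549*t^2 + 36.5522*t + 2.6112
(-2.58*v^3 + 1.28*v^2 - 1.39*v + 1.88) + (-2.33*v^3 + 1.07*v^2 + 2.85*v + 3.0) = -4.91*v^3 + 2.35*v^2 + 1.46*v + 4.88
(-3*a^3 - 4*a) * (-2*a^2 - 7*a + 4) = 6*a^5 + 21*a^4 - 4*a^3 + 28*a^2 - 16*a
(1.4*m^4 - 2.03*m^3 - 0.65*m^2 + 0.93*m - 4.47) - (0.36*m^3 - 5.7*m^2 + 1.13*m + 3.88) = 1.4*m^4 - 2.39*m^3 + 5.05*m^2 - 0.2*m - 8.35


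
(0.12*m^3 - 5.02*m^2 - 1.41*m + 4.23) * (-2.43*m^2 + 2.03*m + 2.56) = -0.2916*m^5 + 12.4422*m^4 - 6.4571*m^3 - 25.9924*m^2 + 4.9773*m + 10.8288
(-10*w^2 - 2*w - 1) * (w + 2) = -10*w^3 - 22*w^2 - 5*w - 2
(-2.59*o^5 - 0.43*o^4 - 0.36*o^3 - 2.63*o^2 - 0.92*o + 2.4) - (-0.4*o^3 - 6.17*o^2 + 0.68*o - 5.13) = -2.59*o^5 - 0.43*o^4 + 0.04*o^3 + 3.54*o^2 - 1.6*o + 7.53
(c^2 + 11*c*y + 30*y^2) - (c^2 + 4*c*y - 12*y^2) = 7*c*y + 42*y^2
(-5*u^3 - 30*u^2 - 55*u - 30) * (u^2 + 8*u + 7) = -5*u^5 - 70*u^4 - 330*u^3 - 680*u^2 - 625*u - 210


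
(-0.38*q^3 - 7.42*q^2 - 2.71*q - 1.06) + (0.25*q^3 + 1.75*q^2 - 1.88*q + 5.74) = -0.13*q^3 - 5.67*q^2 - 4.59*q + 4.68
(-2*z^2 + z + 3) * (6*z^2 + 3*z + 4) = -12*z^4 + 13*z^2 + 13*z + 12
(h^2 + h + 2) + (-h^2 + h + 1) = 2*h + 3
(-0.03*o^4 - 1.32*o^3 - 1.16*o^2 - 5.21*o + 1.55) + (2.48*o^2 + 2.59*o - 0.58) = -0.03*o^4 - 1.32*o^3 + 1.32*o^2 - 2.62*o + 0.97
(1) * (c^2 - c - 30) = c^2 - c - 30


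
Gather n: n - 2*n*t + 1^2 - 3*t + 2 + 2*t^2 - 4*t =n*(1 - 2*t) + 2*t^2 - 7*t + 3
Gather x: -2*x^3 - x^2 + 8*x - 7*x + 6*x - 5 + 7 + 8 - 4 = -2*x^3 - x^2 + 7*x + 6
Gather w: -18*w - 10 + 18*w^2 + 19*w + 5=18*w^2 + w - 5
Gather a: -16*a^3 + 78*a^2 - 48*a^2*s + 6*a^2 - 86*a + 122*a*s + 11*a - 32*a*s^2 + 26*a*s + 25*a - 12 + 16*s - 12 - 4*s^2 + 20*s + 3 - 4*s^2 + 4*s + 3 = -16*a^3 + a^2*(84 - 48*s) + a*(-32*s^2 + 148*s - 50) - 8*s^2 + 40*s - 18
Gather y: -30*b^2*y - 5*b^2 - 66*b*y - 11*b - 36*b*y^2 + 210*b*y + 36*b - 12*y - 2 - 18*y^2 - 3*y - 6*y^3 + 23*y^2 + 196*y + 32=-5*b^2 + 25*b - 6*y^3 + y^2*(5 - 36*b) + y*(-30*b^2 + 144*b + 181) + 30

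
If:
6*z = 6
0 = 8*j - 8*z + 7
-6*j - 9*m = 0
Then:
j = 1/8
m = -1/12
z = 1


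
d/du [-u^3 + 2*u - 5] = 2 - 3*u^2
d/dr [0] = 0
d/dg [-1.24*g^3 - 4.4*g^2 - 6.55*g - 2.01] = -3.72*g^2 - 8.8*g - 6.55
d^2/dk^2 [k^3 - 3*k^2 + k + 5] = 6*k - 6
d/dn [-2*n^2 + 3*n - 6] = 3 - 4*n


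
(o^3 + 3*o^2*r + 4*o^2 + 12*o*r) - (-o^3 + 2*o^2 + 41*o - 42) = 2*o^3 + 3*o^2*r + 2*o^2 + 12*o*r - 41*o + 42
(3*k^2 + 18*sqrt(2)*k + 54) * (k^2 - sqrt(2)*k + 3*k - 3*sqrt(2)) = 3*k^4 + 9*k^3 + 15*sqrt(2)*k^3 + 18*k^2 + 45*sqrt(2)*k^2 - 54*sqrt(2)*k + 54*k - 162*sqrt(2)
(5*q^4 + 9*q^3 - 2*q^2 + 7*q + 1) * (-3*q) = -15*q^5 - 27*q^4 + 6*q^3 - 21*q^2 - 3*q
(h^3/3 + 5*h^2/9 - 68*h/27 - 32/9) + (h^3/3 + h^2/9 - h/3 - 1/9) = 2*h^3/3 + 2*h^2/3 - 77*h/27 - 11/3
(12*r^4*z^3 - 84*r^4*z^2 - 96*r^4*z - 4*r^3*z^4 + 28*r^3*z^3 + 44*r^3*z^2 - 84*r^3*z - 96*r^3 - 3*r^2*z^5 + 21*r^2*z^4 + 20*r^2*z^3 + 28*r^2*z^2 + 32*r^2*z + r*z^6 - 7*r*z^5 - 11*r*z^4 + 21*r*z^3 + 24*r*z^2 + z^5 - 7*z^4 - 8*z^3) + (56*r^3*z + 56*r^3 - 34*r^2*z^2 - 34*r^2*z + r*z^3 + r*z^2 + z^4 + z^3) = 12*r^4*z^3 - 84*r^4*z^2 - 96*r^4*z - 4*r^3*z^4 + 28*r^3*z^3 + 44*r^3*z^2 - 28*r^3*z - 40*r^3 - 3*r^2*z^5 + 21*r^2*z^4 + 20*r^2*z^3 - 6*r^2*z^2 - 2*r^2*z + r*z^6 - 7*r*z^5 - 11*r*z^4 + 22*r*z^3 + 25*r*z^2 + z^5 - 6*z^4 - 7*z^3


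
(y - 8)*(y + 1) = y^2 - 7*y - 8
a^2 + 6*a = a*(a + 6)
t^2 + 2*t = t*(t + 2)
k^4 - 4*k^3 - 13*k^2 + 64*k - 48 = (k - 4)*(k - 3)*(k - 1)*(k + 4)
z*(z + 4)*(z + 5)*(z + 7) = z^4 + 16*z^3 + 83*z^2 + 140*z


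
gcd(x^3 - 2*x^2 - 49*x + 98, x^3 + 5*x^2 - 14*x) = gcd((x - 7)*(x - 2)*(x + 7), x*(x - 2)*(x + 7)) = x^2 + 5*x - 14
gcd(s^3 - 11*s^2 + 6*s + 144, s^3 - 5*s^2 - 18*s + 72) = s - 6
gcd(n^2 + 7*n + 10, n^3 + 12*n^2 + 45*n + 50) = n^2 + 7*n + 10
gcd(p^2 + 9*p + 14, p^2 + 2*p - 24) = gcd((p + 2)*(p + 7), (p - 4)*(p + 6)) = 1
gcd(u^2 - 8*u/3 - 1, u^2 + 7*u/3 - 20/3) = 1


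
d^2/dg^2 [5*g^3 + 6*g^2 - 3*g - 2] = 30*g + 12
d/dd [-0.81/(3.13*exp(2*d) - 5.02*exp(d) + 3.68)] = (5.0706*exp(d) - 4.0662)*exp(d)/(3.13*exp(2*d) - 5.02*exp(d) + 3.68)^2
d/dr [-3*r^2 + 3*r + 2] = 3 - 6*r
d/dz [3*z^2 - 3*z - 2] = 6*z - 3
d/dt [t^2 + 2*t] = 2*t + 2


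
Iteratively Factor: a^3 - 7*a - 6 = (a + 1)*(a^2 - a - 6) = (a - 3)*(a + 1)*(a + 2)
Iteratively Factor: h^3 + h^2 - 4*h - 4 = (h + 2)*(h^2 - h - 2) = (h + 1)*(h + 2)*(h - 2)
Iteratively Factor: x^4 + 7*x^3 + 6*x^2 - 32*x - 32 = (x + 1)*(x^3 + 6*x^2 - 32) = (x + 1)*(x + 4)*(x^2 + 2*x - 8) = (x + 1)*(x + 4)^2*(x - 2)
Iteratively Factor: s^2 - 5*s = (s - 5)*(s)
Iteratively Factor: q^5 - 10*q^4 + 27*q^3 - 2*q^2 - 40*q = (q - 4)*(q^4 - 6*q^3 + 3*q^2 + 10*q) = q*(q - 4)*(q^3 - 6*q^2 + 3*q + 10) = q*(q - 4)*(q - 2)*(q^2 - 4*q - 5) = q*(q - 4)*(q - 2)*(q + 1)*(q - 5)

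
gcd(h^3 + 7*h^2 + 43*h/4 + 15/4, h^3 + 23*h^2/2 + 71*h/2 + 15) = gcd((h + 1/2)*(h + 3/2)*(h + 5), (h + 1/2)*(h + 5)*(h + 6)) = h^2 + 11*h/2 + 5/2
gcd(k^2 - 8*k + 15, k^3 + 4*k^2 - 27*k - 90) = k - 5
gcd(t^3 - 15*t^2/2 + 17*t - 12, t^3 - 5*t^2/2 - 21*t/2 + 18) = t^2 - 11*t/2 + 6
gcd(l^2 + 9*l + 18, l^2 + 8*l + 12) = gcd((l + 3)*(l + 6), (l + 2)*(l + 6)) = l + 6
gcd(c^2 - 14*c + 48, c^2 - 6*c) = c - 6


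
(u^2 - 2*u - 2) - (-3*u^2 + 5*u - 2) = 4*u^2 - 7*u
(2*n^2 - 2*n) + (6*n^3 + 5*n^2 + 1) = 6*n^3 + 7*n^2 - 2*n + 1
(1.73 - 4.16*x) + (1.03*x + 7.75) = 9.48 - 3.13*x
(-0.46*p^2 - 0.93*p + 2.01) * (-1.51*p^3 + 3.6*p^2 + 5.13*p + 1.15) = 0.6946*p^5 - 0.2517*p^4 - 8.7429*p^3 + 1.9361*p^2 + 9.2418*p + 2.3115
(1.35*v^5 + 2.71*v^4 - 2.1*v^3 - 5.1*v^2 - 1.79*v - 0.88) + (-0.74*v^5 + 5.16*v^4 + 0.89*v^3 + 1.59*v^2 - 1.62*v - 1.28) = 0.61*v^5 + 7.87*v^4 - 1.21*v^3 - 3.51*v^2 - 3.41*v - 2.16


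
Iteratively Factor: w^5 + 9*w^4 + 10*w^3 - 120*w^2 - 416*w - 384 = (w + 3)*(w^4 + 6*w^3 - 8*w^2 - 96*w - 128) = (w + 2)*(w + 3)*(w^3 + 4*w^2 - 16*w - 64) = (w - 4)*(w + 2)*(w + 3)*(w^2 + 8*w + 16) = (w - 4)*(w + 2)*(w + 3)*(w + 4)*(w + 4)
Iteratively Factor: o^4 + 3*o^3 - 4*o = (o - 1)*(o^3 + 4*o^2 + 4*o) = (o - 1)*(o + 2)*(o^2 + 2*o) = o*(o - 1)*(o + 2)*(o + 2)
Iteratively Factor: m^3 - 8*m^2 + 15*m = (m - 3)*(m^2 - 5*m) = m*(m - 3)*(m - 5)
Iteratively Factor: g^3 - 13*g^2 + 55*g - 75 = (g - 5)*(g^2 - 8*g + 15) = (g - 5)^2*(g - 3)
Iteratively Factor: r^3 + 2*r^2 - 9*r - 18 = (r + 2)*(r^2 - 9) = (r - 3)*(r + 2)*(r + 3)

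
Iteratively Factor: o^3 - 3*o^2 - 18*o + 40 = (o - 2)*(o^2 - o - 20) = (o - 5)*(o - 2)*(o + 4)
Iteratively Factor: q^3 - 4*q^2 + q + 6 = (q + 1)*(q^2 - 5*q + 6) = (q - 3)*(q + 1)*(q - 2)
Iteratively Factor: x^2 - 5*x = (x - 5)*(x)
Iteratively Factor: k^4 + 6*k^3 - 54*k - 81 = (k - 3)*(k^3 + 9*k^2 + 27*k + 27) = (k - 3)*(k + 3)*(k^2 + 6*k + 9) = (k - 3)*(k + 3)^2*(k + 3)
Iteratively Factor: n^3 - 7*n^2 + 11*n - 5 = (n - 5)*(n^2 - 2*n + 1) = (n - 5)*(n - 1)*(n - 1)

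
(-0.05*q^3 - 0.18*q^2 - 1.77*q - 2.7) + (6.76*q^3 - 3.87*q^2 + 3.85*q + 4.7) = 6.71*q^3 - 4.05*q^2 + 2.08*q + 2.0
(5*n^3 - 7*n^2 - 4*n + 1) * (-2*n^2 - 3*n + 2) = -10*n^5 - n^4 + 39*n^3 - 4*n^2 - 11*n + 2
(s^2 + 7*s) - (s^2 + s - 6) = 6*s + 6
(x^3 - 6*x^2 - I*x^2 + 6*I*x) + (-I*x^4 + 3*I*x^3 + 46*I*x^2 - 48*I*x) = -I*x^4 + x^3 + 3*I*x^3 - 6*x^2 + 45*I*x^2 - 42*I*x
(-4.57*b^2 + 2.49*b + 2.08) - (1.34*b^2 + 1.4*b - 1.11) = -5.91*b^2 + 1.09*b + 3.19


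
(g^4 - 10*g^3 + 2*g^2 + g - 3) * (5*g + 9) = 5*g^5 - 41*g^4 - 80*g^3 + 23*g^2 - 6*g - 27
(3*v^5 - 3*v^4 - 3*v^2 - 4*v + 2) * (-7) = -21*v^5 + 21*v^4 + 21*v^2 + 28*v - 14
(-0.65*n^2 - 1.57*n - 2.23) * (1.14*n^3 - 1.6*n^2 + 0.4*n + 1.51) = -0.741*n^5 - 0.7498*n^4 - 0.2902*n^3 + 1.9585*n^2 - 3.2627*n - 3.3673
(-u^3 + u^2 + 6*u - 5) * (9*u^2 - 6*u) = -9*u^5 + 15*u^4 + 48*u^3 - 81*u^2 + 30*u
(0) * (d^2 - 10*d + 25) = 0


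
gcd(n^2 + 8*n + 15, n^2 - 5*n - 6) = 1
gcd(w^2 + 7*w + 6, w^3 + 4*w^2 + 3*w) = w + 1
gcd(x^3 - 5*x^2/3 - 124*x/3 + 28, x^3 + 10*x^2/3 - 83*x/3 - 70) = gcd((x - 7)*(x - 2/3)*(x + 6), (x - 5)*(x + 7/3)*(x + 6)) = x + 6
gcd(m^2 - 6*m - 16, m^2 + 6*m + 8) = m + 2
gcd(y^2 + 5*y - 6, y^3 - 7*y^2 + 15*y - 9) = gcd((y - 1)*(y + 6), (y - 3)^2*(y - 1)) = y - 1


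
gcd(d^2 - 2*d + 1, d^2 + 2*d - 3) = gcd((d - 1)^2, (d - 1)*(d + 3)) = d - 1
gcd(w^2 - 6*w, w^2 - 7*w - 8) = 1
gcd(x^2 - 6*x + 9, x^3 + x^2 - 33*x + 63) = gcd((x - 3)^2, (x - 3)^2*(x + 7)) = x^2 - 6*x + 9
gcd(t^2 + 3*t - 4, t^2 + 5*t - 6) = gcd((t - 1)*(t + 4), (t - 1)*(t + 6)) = t - 1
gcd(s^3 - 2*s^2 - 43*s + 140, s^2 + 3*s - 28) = s^2 + 3*s - 28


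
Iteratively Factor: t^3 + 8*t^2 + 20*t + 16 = (t + 2)*(t^2 + 6*t + 8) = (t + 2)^2*(t + 4)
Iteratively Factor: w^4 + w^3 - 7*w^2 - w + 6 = (w - 2)*(w^3 + 3*w^2 - w - 3) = (w - 2)*(w + 3)*(w^2 - 1) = (w - 2)*(w - 1)*(w + 3)*(w + 1)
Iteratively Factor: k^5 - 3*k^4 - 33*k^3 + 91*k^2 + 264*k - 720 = (k - 3)*(k^4 - 33*k^2 - 8*k + 240) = (k - 5)*(k - 3)*(k^3 + 5*k^2 - 8*k - 48) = (k - 5)*(k - 3)^2*(k^2 + 8*k + 16) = (k - 5)*(k - 3)^2*(k + 4)*(k + 4)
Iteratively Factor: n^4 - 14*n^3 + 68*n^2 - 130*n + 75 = (n - 3)*(n^3 - 11*n^2 + 35*n - 25) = (n - 5)*(n - 3)*(n^2 - 6*n + 5) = (n - 5)^2*(n - 3)*(n - 1)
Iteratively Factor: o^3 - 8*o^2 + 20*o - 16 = (o - 2)*(o^2 - 6*o + 8) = (o - 2)^2*(o - 4)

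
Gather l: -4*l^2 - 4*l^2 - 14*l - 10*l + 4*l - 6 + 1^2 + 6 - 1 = -8*l^2 - 20*l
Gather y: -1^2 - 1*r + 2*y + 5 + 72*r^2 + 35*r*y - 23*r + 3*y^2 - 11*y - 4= 72*r^2 - 24*r + 3*y^2 + y*(35*r - 9)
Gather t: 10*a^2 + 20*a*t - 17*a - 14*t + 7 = 10*a^2 - 17*a + t*(20*a - 14) + 7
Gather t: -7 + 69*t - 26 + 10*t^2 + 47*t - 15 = 10*t^2 + 116*t - 48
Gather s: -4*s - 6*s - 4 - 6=-10*s - 10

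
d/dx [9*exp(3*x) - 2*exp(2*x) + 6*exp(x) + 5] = (27*exp(2*x) - 4*exp(x) + 6)*exp(x)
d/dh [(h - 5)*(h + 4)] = 2*h - 1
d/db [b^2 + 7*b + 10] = 2*b + 7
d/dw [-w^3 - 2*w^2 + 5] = w*(-3*w - 4)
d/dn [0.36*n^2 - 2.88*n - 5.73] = 0.72*n - 2.88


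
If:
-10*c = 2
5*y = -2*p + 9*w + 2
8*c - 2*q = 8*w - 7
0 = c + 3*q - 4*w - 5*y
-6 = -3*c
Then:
No Solution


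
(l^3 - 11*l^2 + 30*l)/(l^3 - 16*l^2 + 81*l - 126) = l*(l - 5)/(l^2 - 10*l + 21)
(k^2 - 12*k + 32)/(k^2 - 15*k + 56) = (k - 4)/(k - 7)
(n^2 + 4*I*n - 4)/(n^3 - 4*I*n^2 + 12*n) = (n + 2*I)/(n*(n - 6*I))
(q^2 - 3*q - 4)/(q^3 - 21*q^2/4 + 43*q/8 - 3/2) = 8*(q + 1)/(8*q^2 - 10*q + 3)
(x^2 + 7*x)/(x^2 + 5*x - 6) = x*(x + 7)/(x^2 + 5*x - 6)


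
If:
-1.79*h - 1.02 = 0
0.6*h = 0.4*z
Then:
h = -0.57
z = -0.85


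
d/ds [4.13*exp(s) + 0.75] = 4.13*exp(s)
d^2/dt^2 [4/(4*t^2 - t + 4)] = 8*(-16*t^2 + 4*t + (8*t - 1)^2 - 16)/(4*t^2 - t + 4)^3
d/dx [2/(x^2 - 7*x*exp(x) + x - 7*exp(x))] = 2*(7*x*exp(x) - 2*x + 14*exp(x) - 1)/(x^2 - 7*x*exp(x) + x - 7*exp(x))^2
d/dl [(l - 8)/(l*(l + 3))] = (-l^2 + 16*l + 24)/(l^2*(l^2 + 6*l + 9))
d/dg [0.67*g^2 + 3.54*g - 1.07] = 1.34*g + 3.54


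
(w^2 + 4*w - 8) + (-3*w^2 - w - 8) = -2*w^2 + 3*w - 16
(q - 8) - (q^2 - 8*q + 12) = -q^2 + 9*q - 20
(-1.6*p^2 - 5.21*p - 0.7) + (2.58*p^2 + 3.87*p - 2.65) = 0.98*p^2 - 1.34*p - 3.35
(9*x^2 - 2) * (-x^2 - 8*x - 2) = -9*x^4 - 72*x^3 - 16*x^2 + 16*x + 4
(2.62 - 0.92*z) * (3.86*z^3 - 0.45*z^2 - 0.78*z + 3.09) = -3.5512*z^4 + 10.5272*z^3 - 0.4614*z^2 - 4.8864*z + 8.0958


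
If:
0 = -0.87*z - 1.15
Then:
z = -1.32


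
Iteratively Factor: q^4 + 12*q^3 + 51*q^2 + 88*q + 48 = (q + 1)*(q^3 + 11*q^2 + 40*q + 48) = (q + 1)*(q + 3)*(q^2 + 8*q + 16) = (q + 1)*(q + 3)*(q + 4)*(q + 4)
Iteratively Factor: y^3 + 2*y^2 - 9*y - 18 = (y + 2)*(y^2 - 9) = (y + 2)*(y + 3)*(y - 3)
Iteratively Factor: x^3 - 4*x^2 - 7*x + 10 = (x - 1)*(x^2 - 3*x - 10) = (x - 1)*(x + 2)*(x - 5)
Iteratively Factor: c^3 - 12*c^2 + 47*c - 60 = (c - 5)*(c^2 - 7*c + 12) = (c - 5)*(c - 4)*(c - 3)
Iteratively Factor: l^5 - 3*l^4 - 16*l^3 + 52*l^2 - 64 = (l - 2)*(l^4 - l^3 - 18*l^2 + 16*l + 32) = (l - 2)*(l + 1)*(l^3 - 2*l^2 - 16*l + 32) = (l - 4)*(l - 2)*(l + 1)*(l^2 + 2*l - 8) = (l - 4)*(l - 2)*(l + 1)*(l + 4)*(l - 2)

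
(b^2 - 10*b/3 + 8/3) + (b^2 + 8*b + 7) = 2*b^2 + 14*b/3 + 29/3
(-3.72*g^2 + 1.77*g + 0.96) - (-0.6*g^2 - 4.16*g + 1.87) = -3.12*g^2 + 5.93*g - 0.91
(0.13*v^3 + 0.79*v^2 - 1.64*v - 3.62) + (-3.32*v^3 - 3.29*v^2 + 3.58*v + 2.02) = -3.19*v^3 - 2.5*v^2 + 1.94*v - 1.6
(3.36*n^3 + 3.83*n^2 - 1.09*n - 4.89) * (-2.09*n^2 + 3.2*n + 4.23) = -7.0224*n^5 + 2.7473*n^4 + 28.7469*n^3 + 22.933*n^2 - 20.2587*n - 20.6847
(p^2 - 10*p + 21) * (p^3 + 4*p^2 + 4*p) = p^5 - 6*p^4 - 15*p^3 + 44*p^2 + 84*p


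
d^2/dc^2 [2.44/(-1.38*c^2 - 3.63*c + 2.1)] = (9.293472*c^2 + 24.445872*c - 2.44*(2.76*c + 3.63)*(5.52*c + 7.26) - 14.14224)/(1.38*c^2 + 3.63*c - 2.1)^3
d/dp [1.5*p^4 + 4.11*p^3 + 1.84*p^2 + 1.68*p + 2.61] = 6.0*p^3 + 12.33*p^2 + 3.68*p + 1.68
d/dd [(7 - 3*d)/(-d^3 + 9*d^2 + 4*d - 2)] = 2*(-3*d^3 + 24*d^2 - 63*d - 11)/(d^6 - 18*d^5 + 73*d^4 + 76*d^3 - 20*d^2 - 16*d + 4)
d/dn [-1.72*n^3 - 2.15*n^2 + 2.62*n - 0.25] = -5.16*n^2 - 4.3*n + 2.62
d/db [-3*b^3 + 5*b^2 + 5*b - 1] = -9*b^2 + 10*b + 5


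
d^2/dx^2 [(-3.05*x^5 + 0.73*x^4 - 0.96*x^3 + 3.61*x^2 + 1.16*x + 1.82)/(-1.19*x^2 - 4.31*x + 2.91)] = (25.91463*x^7 + 248.222814*x^6 + 467.307468*x^5 - 1213.797966*x^4 + 739.106014*x^3 - 236.893278*x^2 - 31.333116*x - 170.459314)/(1.685159*x^6 + 18.310173*x^5 + 53.954124*x^4 - 9.48760300000001*x^3 - 131.938236*x^2 + 109.492533*x - 24.642171)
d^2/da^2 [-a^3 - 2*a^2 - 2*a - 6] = -6*a - 4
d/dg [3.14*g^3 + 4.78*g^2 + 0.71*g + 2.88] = 9.42*g^2 + 9.56*g + 0.71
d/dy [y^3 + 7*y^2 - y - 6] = 3*y^2 + 14*y - 1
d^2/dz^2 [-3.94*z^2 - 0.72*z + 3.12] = -7.88000000000000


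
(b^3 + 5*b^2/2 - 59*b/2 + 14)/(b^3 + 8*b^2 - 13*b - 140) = (b - 1/2)/(b + 5)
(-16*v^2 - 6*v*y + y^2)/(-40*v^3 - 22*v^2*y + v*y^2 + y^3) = (-8*v + y)/(-20*v^2 - v*y + y^2)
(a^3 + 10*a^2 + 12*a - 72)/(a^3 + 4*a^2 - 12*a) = (a + 6)/a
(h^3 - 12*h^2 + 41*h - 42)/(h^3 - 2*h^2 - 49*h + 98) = (h - 3)/(h + 7)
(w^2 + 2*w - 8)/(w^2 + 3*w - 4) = (w - 2)/(w - 1)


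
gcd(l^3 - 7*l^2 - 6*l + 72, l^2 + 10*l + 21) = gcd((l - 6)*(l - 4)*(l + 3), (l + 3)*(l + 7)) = l + 3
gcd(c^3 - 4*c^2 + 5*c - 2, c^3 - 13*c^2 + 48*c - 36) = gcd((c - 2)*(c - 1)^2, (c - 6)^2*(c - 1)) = c - 1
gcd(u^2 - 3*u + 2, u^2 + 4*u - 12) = u - 2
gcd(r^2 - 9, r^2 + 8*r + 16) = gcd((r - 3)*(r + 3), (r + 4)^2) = 1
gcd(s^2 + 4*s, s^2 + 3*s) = s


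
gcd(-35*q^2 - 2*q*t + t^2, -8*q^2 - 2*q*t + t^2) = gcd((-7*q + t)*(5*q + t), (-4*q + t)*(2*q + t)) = 1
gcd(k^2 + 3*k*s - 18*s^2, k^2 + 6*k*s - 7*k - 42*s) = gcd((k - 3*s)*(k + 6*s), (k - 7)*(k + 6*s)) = k + 6*s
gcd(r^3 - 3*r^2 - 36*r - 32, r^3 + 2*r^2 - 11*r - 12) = r^2 + 5*r + 4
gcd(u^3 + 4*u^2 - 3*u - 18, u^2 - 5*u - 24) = u + 3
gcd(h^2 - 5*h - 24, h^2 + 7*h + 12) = h + 3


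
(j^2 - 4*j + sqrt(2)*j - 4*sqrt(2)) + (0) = j^2 - 4*j + sqrt(2)*j - 4*sqrt(2)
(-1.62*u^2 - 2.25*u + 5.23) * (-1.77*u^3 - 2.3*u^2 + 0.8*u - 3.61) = 2.8674*u^5 + 7.7085*u^4 - 5.3781*u^3 - 7.9808*u^2 + 12.3065*u - 18.8803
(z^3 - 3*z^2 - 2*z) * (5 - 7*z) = -7*z^4 + 26*z^3 - z^2 - 10*z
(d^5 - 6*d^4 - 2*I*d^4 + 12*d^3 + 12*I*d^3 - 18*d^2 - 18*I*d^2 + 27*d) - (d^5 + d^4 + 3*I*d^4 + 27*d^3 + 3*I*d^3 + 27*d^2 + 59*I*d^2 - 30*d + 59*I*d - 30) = -7*d^4 - 5*I*d^4 - 15*d^3 + 9*I*d^3 - 45*d^2 - 77*I*d^2 + 57*d - 59*I*d + 30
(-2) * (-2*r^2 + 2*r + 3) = 4*r^2 - 4*r - 6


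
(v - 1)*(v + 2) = v^2 + v - 2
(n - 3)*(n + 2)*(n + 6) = n^3 + 5*n^2 - 12*n - 36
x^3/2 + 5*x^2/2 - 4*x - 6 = (x/2 + 1/2)*(x - 2)*(x + 6)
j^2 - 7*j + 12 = (j - 4)*(j - 3)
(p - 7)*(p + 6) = p^2 - p - 42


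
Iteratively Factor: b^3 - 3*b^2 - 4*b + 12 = (b + 2)*(b^2 - 5*b + 6) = (b - 2)*(b + 2)*(b - 3)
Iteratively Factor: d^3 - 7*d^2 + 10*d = (d - 5)*(d^2 - 2*d) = d*(d - 5)*(d - 2)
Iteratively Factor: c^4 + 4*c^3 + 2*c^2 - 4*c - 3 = (c + 1)*(c^3 + 3*c^2 - c - 3) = (c + 1)^2*(c^2 + 2*c - 3) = (c - 1)*(c + 1)^2*(c + 3)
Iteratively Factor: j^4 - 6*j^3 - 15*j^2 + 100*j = (j + 4)*(j^3 - 10*j^2 + 25*j) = (j - 5)*(j + 4)*(j^2 - 5*j) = j*(j - 5)*(j + 4)*(j - 5)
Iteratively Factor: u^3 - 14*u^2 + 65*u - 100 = (u - 4)*(u^2 - 10*u + 25) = (u - 5)*(u - 4)*(u - 5)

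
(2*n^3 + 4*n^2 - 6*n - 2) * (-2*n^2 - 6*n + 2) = -4*n^5 - 20*n^4 - 8*n^3 + 48*n^2 - 4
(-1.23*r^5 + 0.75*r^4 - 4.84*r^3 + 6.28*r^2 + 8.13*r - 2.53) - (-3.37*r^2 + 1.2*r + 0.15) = -1.23*r^5 + 0.75*r^4 - 4.84*r^3 + 9.65*r^2 + 6.93*r - 2.68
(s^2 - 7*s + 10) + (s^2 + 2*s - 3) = 2*s^2 - 5*s + 7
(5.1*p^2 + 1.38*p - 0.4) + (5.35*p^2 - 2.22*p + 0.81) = 10.45*p^2 - 0.84*p + 0.41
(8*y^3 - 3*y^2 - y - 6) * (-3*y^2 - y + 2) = -24*y^5 + y^4 + 22*y^3 + 13*y^2 + 4*y - 12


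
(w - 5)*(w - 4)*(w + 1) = w^3 - 8*w^2 + 11*w + 20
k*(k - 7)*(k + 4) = k^3 - 3*k^2 - 28*k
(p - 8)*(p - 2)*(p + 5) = p^3 - 5*p^2 - 34*p + 80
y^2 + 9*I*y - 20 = (y + 4*I)*(y + 5*I)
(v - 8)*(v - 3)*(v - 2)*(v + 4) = v^4 - 9*v^3 - 6*v^2 + 136*v - 192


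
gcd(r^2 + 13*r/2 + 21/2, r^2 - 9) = r + 3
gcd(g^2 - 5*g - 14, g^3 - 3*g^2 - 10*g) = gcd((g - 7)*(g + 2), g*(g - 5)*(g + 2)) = g + 2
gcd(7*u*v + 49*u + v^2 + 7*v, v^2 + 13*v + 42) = v + 7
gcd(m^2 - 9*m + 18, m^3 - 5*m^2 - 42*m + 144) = m - 3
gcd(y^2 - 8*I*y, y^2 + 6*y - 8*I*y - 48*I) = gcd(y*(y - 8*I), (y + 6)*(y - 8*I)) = y - 8*I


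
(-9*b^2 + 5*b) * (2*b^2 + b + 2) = -18*b^4 + b^3 - 13*b^2 + 10*b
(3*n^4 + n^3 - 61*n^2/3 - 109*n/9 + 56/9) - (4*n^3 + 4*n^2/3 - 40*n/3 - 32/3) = 3*n^4 - 3*n^3 - 65*n^2/3 + 11*n/9 + 152/9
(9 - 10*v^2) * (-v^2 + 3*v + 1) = 10*v^4 - 30*v^3 - 19*v^2 + 27*v + 9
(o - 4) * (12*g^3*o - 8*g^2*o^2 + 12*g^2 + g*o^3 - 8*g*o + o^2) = 12*g^3*o^2 - 48*g^3*o - 8*g^2*o^3 + 32*g^2*o^2 + 12*g^2*o - 48*g^2 + g*o^4 - 4*g*o^3 - 8*g*o^2 + 32*g*o + o^3 - 4*o^2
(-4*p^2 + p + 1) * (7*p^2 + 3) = -28*p^4 + 7*p^3 - 5*p^2 + 3*p + 3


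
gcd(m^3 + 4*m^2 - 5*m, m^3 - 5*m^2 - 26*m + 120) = m + 5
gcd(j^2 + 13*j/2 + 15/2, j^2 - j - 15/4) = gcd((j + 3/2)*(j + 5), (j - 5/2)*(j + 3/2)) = j + 3/2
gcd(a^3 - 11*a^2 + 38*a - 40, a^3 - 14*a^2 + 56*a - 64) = a^2 - 6*a + 8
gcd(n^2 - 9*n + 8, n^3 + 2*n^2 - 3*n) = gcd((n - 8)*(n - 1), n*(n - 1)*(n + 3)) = n - 1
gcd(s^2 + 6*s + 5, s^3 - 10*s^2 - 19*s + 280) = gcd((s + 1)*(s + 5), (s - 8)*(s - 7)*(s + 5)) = s + 5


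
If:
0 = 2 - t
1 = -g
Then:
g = -1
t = 2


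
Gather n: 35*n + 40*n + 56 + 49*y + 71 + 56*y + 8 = 75*n + 105*y + 135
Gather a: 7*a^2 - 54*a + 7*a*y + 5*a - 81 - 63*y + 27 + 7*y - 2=7*a^2 + a*(7*y - 49) - 56*y - 56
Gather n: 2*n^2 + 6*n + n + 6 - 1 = 2*n^2 + 7*n + 5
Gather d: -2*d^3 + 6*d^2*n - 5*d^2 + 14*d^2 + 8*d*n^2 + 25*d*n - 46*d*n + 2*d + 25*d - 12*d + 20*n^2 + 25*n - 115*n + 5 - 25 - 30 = -2*d^3 + d^2*(6*n + 9) + d*(8*n^2 - 21*n + 15) + 20*n^2 - 90*n - 50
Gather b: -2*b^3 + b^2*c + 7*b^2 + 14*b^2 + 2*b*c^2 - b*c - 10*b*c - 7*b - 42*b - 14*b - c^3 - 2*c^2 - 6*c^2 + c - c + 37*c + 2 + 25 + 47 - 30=-2*b^3 + b^2*(c + 21) + b*(2*c^2 - 11*c - 63) - c^3 - 8*c^2 + 37*c + 44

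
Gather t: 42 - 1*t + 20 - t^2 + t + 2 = 64 - t^2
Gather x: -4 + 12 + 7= 15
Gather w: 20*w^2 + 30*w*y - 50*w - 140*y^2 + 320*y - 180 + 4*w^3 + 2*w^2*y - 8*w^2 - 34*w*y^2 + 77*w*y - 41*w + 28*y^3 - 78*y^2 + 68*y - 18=4*w^3 + w^2*(2*y + 12) + w*(-34*y^2 + 107*y - 91) + 28*y^3 - 218*y^2 + 388*y - 198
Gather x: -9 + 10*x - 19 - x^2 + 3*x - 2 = -x^2 + 13*x - 30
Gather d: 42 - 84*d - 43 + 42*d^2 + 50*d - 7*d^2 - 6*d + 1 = 35*d^2 - 40*d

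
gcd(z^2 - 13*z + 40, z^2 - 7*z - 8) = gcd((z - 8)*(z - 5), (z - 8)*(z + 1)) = z - 8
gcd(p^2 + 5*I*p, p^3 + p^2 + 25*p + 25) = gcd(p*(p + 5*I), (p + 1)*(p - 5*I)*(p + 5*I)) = p + 5*I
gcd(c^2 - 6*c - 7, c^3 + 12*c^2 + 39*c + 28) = c + 1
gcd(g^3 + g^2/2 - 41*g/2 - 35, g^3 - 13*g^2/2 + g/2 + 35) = g^2 - 3*g - 10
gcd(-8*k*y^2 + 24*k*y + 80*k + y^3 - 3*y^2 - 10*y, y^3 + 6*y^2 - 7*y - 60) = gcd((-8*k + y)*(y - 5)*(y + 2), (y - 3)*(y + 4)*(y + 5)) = 1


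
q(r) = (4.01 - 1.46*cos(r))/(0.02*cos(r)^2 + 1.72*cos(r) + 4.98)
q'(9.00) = 0.49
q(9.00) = 1.56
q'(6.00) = -0.09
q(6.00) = 0.39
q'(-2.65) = -0.55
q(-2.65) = 1.52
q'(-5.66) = 0.20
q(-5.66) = 0.44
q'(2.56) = 0.61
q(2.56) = 1.47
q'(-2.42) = -0.68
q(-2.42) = 1.38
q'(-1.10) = -0.38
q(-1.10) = 0.58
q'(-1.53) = -0.56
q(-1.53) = 0.78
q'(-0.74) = -0.25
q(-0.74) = 0.47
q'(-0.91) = -0.31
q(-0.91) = 0.52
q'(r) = (4.01 - 1.46*cos(r))*(0.04*sin(r)*cos(r) + 1.72*sin(r))/(0.02*cos(r)^2 + 1.72*cos(r) + 4.98)^2 + 1.46*sin(r)/(0.02*cos(r)^2 + 1.72*cos(r) + 4.98)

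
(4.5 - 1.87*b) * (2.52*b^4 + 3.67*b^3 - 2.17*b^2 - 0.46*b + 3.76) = -4.7124*b^5 + 4.4771*b^4 + 20.5729*b^3 - 8.9048*b^2 - 9.1012*b + 16.92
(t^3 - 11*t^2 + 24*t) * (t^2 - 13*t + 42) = t^5 - 24*t^4 + 209*t^3 - 774*t^2 + 1008*t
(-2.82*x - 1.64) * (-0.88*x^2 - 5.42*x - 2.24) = 2.4816*x^3 + 16.7276*x^2 + 15.2056*x + 3.6736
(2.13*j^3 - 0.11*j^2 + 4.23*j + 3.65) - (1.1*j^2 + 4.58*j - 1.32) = 2.13*j^3 - 1.21*j^2 - 0.35*j + 4.97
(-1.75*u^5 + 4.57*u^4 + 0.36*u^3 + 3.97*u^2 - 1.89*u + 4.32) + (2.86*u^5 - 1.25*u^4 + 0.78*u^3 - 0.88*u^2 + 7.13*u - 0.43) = 1.11*u^5 + 3.32*u^4 + 1.14*u^3 + 3.09*u^2 + 5.24*u + 3.89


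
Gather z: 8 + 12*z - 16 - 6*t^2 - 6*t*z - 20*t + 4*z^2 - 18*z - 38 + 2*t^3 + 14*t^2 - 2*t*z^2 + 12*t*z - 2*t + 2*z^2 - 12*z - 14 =2*t^3 + 8*t^2 - 22*t + z^2*(6 - 2*t) + z*(6*t - 18) - 60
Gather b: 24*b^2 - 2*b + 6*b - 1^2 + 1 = 24*b^2 + 4*b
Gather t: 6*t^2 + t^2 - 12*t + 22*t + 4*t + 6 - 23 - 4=7*t^2 + 14*t - 21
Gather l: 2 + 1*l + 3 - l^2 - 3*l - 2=-l^2 - 2*l + 3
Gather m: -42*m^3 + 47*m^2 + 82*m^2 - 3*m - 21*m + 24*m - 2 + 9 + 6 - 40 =-42*m^3 + 129*m^2 - 27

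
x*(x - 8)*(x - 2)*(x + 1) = x^4 - 9*x^3 + 6*x^2 + 16*x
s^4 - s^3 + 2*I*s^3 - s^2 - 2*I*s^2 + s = s*(s - 1)*(s + I)^2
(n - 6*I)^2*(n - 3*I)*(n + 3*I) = n^4 - 12*I*n^3 - 27*n^2 - 108*I*n - 324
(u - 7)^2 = u^2 - 14*u + 49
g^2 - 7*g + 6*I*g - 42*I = (g - 7)*(g + 6*I)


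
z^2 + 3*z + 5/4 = (z + 1/2)*(z + 5/2)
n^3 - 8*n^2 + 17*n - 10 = (n - 5)*(n - 2)*(n - 1)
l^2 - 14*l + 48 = (l - 8)*(l - 6)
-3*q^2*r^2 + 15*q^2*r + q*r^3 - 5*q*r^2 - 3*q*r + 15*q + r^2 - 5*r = (-3*q + r)*(r - 5)*(q*r + 1)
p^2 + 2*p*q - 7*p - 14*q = (p - 7)*(p + 2*q)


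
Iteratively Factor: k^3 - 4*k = (k - 2)*(k^2 + 2*k) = (k - 2)*(k + 2)*(k)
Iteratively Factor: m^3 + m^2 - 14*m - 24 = (m + 2)*(m^2 - m - 12) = (m + 2)*(m + 3)*(m - 4)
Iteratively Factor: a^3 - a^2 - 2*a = (a)*(a^2 - a - 2) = a*(a + 1)*(a - 2)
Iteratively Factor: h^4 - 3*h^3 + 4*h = (h - 2)*(h^3 - h^2 - 2*h) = (h - 2)*(h + 1)*(h^2 - 2*h) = (h - 2)^2*(h + 1)*(h)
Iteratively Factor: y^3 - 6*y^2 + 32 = (y + 2)*(y^2 - 8*y + 16) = (y - 4)*(y + 2)*(y - 4)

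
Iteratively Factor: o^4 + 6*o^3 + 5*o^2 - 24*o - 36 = (o + 3)*(o^3 + 3*o^2 - 4*o - 12) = (o + 2)*(o + 3)*(o^2 + o - 6) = (o - 2)*(o + 2)*(o + 3)*(o + 3)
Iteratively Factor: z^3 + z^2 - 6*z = (z - 2)*(z^2 + 3*z) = (z - 2)*(z + 3)*(z)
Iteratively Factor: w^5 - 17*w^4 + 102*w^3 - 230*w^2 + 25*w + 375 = (w - 5)*(w^4 - 12*w^3 + 42*w^2 - 20*w - 75) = (w - 5)*(w - 3)*(w^3 - 9*w^2 + 15*w + 25) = (w - 5)^2*(w - 3)*(w^2 - 4*w - 5) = (w - 5)^2*(w - 3)*(w + 1)*(w - 5)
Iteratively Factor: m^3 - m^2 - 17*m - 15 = (m - 5)*(m^2 + 4*m + 3) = (m - 5)*(m + 1)*(m + 3)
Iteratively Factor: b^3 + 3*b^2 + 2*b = (b)*(b^2 + 3*b + 2) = b*(b + 1)*(b + 2)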